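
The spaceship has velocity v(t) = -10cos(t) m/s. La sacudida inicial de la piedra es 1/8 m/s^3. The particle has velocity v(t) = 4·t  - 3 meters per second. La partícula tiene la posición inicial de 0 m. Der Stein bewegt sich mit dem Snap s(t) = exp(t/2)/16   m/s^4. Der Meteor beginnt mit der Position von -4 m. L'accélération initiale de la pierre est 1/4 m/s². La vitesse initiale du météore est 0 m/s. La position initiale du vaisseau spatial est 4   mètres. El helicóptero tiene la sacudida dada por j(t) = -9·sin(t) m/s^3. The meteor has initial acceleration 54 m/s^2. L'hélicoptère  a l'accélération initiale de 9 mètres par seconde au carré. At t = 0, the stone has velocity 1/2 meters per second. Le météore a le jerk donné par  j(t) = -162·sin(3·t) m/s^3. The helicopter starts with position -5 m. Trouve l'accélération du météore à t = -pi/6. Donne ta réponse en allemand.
Wir müssen die Stammfunktion unserer Gleichung für den Ruck j(t) = -162·sin(3·t) 1-mal finden. Durch Integration von dem Ruck und Verwendung der Anfangsbedingung a(0) = 54, erhalten wir a(t) = 54·cos(3·t). Mit a(t) = 54·cos(3·t) und Einsetzen von t = -pi/6, finden wir a = 0.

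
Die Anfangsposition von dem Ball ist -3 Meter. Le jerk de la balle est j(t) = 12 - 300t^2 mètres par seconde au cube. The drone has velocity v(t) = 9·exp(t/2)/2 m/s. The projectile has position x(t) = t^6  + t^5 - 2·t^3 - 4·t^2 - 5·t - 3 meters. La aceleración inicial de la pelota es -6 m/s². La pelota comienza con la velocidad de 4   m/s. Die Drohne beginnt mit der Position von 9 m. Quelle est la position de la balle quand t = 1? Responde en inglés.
Starting from jerk j(t) = 12 - 300·t^2, we take 3 antiderivatives. Finding the integral of j(t) and using a(0) = -6: a(t) = -100·t^3 + 12·t - 6. Taking ∫a(t)dt and applying v(0) = 4, we find v(t) = -25·t^4 + 6·t^2 - 6·t + 4. The antiderivative of velocity, with x(0) = -3, gives position: x(t) = -5·t^5 + 2·t^3 - 3·t^2 + 4·t - 3. We have position x(t) = -5·t^5 + 2·t^3 - 3·t^2 + 4·t - 3. Substituting t = 1: x(1) = -5.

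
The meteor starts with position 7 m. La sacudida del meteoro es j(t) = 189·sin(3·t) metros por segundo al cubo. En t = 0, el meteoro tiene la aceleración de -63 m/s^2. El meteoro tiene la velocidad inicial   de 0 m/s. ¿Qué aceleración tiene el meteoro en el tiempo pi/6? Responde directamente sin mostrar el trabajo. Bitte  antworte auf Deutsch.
Die Beschleunigung bei t = pi/6 ist a = 0.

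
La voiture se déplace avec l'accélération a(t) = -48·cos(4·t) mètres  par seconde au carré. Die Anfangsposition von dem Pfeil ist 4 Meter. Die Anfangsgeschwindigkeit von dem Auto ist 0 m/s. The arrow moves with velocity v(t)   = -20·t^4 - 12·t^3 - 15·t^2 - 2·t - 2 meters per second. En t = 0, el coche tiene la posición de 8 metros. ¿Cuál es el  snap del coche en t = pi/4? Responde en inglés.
We must differentiate our acceleration equation a(t) = -48·cos(4·t) 2 times. The derivative of acceleration gives jerk: j(t) = 192·sin(4·t). The derivative of jerk gives snap: s(t) = 768·cos(4·t). From the given snap equation s(t) = 768·cos(4·t), we substitute t = pi/4 to get s = -768.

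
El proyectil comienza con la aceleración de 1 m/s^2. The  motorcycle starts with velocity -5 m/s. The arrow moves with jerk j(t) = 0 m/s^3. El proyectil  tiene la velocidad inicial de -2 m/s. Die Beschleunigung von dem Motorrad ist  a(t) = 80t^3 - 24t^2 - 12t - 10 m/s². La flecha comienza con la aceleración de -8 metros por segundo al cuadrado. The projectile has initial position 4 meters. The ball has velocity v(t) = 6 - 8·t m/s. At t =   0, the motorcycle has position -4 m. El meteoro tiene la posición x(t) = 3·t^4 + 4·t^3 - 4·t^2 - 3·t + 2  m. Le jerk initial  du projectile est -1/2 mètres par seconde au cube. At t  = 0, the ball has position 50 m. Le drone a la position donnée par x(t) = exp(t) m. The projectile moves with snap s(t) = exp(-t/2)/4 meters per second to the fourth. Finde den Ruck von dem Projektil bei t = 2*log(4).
Wir müssen unsere Gleichung für den Snap s(t) = exp(-t/2)/4 1-mal integrieren. Das Integral von dem Snap ist der Ruck. Mit j(0) = -1/2 erhalten wir j(t) = -exp(-t/2)/2. Mit j(t) = -exp(-t/2)/2 und Einsetzen von t = 2*log(4), finden wir j = -1/8.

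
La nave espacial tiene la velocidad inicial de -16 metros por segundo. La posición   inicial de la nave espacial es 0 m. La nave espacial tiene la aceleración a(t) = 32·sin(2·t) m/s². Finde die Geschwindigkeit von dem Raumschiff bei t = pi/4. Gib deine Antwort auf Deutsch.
Wir müssen das Integral unserer Gleichung für die Beschleunigung a(t) = 32·sin(2·t) 1-mal finden. Mit ∫a(t)dt und Anwendung von v(0) = -16, finden wir v(t) = -16·cos(2·t). Mit v(t) = -16·cos(2·t) und Einsetzen von t = pi/4, finden wir v = 0.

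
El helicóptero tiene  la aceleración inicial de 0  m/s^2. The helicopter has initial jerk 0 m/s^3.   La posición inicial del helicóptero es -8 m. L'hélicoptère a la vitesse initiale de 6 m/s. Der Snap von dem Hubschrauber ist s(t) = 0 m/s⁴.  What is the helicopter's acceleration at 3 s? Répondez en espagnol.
Partiendo del snap s(t) = 0, tomamos 2 antiderivadas. Tomando ∫s(t)dt y aplicando j(0) = 0, encontramos j(t) = 0. Integrando la sacudida y usando la condición inicial a(0) = 0, obtenemos a(t) = 0. Usando a(t) = 0 y sustituyendo t = 3, encontramos a = 0.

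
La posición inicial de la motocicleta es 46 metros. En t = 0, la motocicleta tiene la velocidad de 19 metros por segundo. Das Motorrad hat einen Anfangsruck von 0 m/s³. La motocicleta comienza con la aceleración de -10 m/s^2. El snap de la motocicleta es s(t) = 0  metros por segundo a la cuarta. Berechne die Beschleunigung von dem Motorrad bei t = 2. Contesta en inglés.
We must find the antiderivative of our snap equation s(t) = 0 2 times. Finding the antiderivative of s(t) and using j(0) = 0: j(t) = 0. Integrating jerk and using the initial condition a(0) = -10, we get a(t) = -10. From the given acceleration equation a(t) = -10, we substitute t = 2 to get a = -10.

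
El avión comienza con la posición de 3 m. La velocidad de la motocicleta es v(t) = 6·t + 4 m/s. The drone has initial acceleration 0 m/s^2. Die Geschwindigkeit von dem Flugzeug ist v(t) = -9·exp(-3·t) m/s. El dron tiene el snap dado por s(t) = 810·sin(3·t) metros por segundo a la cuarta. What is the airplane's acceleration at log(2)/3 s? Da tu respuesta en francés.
En partant de la vitesse v(t) = -9·exp(-3·t), nous prenons 1 dérivée. En dérivant la vitesse, nous obtenons l'accélération: a(t) = 27·exp(-3·t). Nous avons l'accélération a(t) = 27·exp(-3·t). En substituant t = log(2)/3: a(log(2)/3) = 27/2.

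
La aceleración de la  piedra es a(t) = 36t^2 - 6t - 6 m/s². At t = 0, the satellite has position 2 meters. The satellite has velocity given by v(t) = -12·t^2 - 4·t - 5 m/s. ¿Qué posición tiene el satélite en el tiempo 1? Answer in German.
Wir müssen unsere Gleichung für die Geschwindigkeit v(t) = -12·t^2 - 4·t - 5 1-mal integrieren. Mit ∫v(t)dt und Anwendung von x(0) = 2, finden wir x(t) = -4·t^3 - 2·t^2 - 5·t + 2. Aus der Gleichung für die Position x(t) = -4·t^3 - 2·t^2 - 5·t + 2, setzen wir t = 1 ein und erhalten x = -9.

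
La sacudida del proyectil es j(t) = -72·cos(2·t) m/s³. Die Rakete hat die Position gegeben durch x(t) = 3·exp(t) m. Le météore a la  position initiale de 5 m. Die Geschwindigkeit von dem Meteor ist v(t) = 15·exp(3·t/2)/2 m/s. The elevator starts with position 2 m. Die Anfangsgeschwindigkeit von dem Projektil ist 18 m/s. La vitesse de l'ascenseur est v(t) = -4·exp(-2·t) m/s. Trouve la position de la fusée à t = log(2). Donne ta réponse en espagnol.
Usando x(t) = 3·exp(t) y sustituyendo t = log(2), encontramos x = 6.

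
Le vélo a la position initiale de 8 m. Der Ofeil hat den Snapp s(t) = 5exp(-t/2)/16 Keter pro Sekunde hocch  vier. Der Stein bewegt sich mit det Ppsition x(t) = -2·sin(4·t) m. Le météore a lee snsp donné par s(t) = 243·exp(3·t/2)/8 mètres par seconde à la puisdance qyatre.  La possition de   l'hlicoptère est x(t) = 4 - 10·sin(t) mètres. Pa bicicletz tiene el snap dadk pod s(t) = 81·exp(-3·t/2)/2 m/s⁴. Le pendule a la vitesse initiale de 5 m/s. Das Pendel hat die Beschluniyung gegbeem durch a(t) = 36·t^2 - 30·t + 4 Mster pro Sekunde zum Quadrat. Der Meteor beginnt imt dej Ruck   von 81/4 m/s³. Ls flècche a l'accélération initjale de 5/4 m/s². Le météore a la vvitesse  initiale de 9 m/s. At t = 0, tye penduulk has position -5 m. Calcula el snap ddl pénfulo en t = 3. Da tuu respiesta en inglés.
Starting from acceleration a(t) = 36·t^2 - 30·t + 4, we take 2 derivatives. The derivative of acceleration gives jerk: j(t) = 72·t - 30. Differentiating jerk, we get snap: s(t) = 72. From the given snap equation s(t) = 72, we substitute t = 3 to get s = 72.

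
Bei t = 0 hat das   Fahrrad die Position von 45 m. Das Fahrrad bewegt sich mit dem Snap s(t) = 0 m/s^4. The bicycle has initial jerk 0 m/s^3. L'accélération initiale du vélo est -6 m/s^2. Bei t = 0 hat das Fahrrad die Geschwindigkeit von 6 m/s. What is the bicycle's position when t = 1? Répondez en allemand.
Ausgehend von dem Snap s(t) = 0, nehmen wir 4 Stammfunktionen. Durch Integration von dem Snap und Verwendung der Anfangsbedingung j(0) = 0, erhalten wir j(t) = 0. Mit ∫j(t)dt und Anwendung von a(0) = -6, finden wir a(t) = -6. Durch Integration von der Beschleunigung und Verwendung der Anfangsbedingung v(0) = 6, erhalten wir v(t) = 6 - 6·t. Durch Integration von der Geschwindigkeit und Verwendung der Anfangsbedingung x(0) = 45, erhalten wir x(t) = -3·t^2 + 6·t + 45. Aus der Gleichung für die Position x(t) = -3·t^2 + 6·t + 45, setzen wir t = 1 ein und erhalten x = 48.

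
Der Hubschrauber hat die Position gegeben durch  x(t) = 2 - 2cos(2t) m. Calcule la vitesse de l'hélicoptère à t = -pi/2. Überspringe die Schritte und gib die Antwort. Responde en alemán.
Bei t = -pi/2, v = 0.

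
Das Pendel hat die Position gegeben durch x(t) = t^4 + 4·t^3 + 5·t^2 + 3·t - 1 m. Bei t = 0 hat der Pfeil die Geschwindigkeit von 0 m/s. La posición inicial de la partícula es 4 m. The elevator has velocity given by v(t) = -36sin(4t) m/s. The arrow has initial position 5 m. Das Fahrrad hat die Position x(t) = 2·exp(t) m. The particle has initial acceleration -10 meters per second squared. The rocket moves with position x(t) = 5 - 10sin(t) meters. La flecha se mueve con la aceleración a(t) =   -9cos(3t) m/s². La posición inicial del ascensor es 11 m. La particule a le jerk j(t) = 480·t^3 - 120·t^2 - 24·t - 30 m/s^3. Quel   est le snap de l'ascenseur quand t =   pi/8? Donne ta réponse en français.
Nous devons dériver notre équation de la vitesse v(t) = -36·sin(4·t) 3 fois. En prenant d/dt de v(t), nous trouvons a(t) = -144·cos(4·t). En dérivant l'accélération, nous obtenons le jerk: j(t) = 576·sin(4·t). En prenant d/dt de j(t), nous trouvons s(t) = 2304·cos(4·t). En utilisant s(t) = 2304·cos(4·t) et en substituant t = pi/8, nous trouvons s = 0.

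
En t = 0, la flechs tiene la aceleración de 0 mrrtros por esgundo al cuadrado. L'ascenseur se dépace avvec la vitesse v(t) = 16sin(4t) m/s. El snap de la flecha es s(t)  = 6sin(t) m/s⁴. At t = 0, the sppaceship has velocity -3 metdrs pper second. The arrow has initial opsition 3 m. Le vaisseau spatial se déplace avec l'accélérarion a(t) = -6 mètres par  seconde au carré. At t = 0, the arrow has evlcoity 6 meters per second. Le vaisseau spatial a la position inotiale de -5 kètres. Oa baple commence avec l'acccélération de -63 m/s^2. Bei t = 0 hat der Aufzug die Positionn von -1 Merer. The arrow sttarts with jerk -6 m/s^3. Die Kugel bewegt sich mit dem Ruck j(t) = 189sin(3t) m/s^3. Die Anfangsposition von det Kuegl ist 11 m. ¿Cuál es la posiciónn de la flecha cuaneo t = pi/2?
Partiendo del snap s(t) = 6·sin(t), tomamos 4 antiderivadas. Integrando el snap y usando la condición inicial j(0) = -6, obtenemos j(t) = -6·cos(t). Integrando la sacudida y usando la condición inicial a(0) = 0, obtenemos a(t) = -6·sin(t). Integrando la aceleración y usando la condición inicial v(0) = 6, obtenemos v(t) = 6·cos(t). Integrando la velocidad y usando la condición inicial x(0) = 3, obtenemos x(t) = 6·sin(t) + 3. Usando x(t) = 6·sin(t) + 3 y sustituyendo t = pi/2, encontramos x = 9.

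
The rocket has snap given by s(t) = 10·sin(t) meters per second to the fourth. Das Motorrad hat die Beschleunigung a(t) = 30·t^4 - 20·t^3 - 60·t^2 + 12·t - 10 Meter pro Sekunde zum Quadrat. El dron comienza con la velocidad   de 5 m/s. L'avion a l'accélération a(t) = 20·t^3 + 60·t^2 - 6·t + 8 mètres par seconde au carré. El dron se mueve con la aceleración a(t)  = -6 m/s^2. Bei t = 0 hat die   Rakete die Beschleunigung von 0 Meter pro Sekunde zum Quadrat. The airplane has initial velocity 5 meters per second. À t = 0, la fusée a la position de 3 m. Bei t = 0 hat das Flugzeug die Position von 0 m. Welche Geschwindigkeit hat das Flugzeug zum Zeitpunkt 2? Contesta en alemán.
Um dies zu lösen, müssen wir 1 Stammfunktion unserer Gleichung für die Beschleunigung a(t) = 20·t^3 + 60·t^2 - 6·t + 8 finden. Die Stammfunktion von der Beschleunigung, mit v(0) = 5, ergibt die Geschwindigkeit: v(t) = 5·t^4 + 20·t^3 - 3·t^2 + 8·t + 5. Aus der Gleichung für die Geschwindigkeit v(t) = 5·t^4 + 20·t^3 - 3·t^2 + 8·t + 5, setzen wir t = 2 ein und erhalten v = 249.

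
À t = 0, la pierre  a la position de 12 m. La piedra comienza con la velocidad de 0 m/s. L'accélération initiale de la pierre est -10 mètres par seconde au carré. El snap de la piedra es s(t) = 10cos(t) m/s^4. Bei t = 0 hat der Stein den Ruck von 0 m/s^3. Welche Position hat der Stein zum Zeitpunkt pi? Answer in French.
Pour résoudre ceci, nous devons prendre 4 intégrales de notre équation du snap s(t) = 10·cos(t). En intégrant le snap et en utilisant la condition initiale j(0) = 0, nous obtenons j(t) = 10·sin(t). En intégrant le jerk et en utilisant la condition initiale a(0) = -10, nous obtenons a(t) = -10·cos(t). La primitive de l'accélération, avec v(0) = 0, donne la vitesse: v(t) = -10·sin(t). La primitive de la vitesse est la position. En utilisant x(0) = 12, nous obtenons x(t) = 10·cos(t) + 2. En utilisant x(t) = 10·cos(t) + 2 et en substituant t = pi, nous trouvons x = -8.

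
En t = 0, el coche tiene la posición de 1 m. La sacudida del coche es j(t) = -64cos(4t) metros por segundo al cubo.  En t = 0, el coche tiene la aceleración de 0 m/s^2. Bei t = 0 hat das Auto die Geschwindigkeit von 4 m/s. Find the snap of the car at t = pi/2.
Starting from jerk j(t) = -64·cos(4·t), we take 1 derivative. Differentiating jerk, we get snap: s(t) = 256·sin(4·t). From the given snap equation s(t) = 256·sin(4·t), we substitute t = pi/2 to get s = 0.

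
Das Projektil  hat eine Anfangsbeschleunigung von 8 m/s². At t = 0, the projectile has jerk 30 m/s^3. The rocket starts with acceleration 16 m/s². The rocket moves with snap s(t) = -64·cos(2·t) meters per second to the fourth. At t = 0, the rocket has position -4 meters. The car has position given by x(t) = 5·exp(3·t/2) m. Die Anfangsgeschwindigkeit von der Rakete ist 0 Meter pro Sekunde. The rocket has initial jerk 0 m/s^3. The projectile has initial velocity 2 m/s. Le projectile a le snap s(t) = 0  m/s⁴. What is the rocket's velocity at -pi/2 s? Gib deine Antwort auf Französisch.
Nous devons trouver l'intégrale de notre équation du snap s(t) = -64·cos(2·t) 3 fois. L'intégrale du snap est le jerk. En utilisant j(0) = 0, nous obtenons j(t) = -32·sin(2·t). En intégrant le jerk et en utilisant la condition initiale a(0) = 16, nous obtenons a(t) = 16·cos(2·t). La primitive de l'accélération, avec v(0) = 0, donne la vitesse: v(t) = 8·sin(2·t). Nous avons la vitesse v(t) = 8·sin(2·t). En substituant t = -pi/2: v(-pi/2) = 0.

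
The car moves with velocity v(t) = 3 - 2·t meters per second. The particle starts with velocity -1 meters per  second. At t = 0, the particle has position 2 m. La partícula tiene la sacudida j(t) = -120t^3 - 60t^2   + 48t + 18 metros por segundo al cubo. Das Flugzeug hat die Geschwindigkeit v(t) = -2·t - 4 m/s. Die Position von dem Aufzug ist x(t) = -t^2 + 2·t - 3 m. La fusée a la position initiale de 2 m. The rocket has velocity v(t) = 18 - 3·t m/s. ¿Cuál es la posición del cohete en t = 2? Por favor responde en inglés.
We must find the antiderivative of our velocity equation v(t) = 18 - 3·t 1 time. Finding the antiderivative of v(t) and using x(0) = 2: x(t) = -3·t^2/2 + 18·t + 2. Using x(t) = -3·t^2/2 + 18·t + 2 and substituting t = 2, we find x = 32.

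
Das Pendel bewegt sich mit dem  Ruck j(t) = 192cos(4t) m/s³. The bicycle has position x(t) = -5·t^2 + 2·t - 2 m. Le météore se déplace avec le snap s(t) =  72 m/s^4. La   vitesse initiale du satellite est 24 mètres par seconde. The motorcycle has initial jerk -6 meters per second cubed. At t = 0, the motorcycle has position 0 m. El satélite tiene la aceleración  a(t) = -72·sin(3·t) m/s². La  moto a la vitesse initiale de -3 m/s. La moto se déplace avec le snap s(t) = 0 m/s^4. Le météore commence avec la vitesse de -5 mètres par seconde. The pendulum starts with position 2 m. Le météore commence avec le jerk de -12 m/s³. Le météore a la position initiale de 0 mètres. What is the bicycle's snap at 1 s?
We must differentiate our position equation x(t) = -5·t^2 + 2·t - 2 4 times. The derivative of position gives velocity: v(t) = 2 - 10·t. Differentiating velocity, we get acceleration: a(t) = -10. Differentiating acceleration, we get jerk: j(t) = 0. Differentiating jerk, we get snap: s(t) = 0. We have snap s(t) = 0. Substituting t = 1: s(1) = 0.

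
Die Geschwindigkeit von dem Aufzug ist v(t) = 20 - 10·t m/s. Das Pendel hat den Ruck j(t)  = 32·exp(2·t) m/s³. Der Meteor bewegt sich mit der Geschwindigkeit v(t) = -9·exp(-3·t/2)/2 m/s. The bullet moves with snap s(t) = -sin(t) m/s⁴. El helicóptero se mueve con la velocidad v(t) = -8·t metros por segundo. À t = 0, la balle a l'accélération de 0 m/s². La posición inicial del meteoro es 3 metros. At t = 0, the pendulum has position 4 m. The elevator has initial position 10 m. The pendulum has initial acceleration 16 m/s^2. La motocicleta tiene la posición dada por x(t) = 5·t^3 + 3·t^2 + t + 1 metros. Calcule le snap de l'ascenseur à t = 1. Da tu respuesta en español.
Para resolver esto, necesitamos tomar 3 derivadas de nuestra ecuación de la velocidad v(t) = 20 - 10·t. Tomando d/dt de v(t), encontramos a(t) = -10. La derivada de la aceleración da la sacudida: j(t) = 0. Tomando d/dt de j(t), encontramos s(t) = 0. De la ecuación del snap s(t) = 0, sustituimos t = 1 para obtener s = 0.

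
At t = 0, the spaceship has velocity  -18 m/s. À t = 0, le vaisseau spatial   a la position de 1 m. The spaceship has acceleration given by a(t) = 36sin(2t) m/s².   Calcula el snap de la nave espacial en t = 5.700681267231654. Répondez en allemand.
Wir müssen unsere Gleichung für die Beschleunigung a(t) = 36·sin(2·t) 2-mal ableiten. Mit d/dt von a(t) finden wir j(t) = 72·cos(2·t). Mit d/dt von j(t) finden wir s(t) = -144·sin(2·t). Aus der Gleichung für den Snap s(t) = -144·sin(2·t), setzen wir t = 5.700681267231654 ein und erhalten s = 132.305979974044.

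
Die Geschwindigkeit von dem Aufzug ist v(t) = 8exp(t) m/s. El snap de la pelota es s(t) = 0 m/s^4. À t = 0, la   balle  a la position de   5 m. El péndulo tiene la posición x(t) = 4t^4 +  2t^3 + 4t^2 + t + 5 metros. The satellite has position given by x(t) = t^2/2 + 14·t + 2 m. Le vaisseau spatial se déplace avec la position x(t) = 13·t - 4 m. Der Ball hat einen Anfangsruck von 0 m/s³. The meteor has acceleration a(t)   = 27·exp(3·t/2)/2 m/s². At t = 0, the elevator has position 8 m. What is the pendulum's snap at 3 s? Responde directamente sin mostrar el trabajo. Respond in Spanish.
En t = 3, s = 96.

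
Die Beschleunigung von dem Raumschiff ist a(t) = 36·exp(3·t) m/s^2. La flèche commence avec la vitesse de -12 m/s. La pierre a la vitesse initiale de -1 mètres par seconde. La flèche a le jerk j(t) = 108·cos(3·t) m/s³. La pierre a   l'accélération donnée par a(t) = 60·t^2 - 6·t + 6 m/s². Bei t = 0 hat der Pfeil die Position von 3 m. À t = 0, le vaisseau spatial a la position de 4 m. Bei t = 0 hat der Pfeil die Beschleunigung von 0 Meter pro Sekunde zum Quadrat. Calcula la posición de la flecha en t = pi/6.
Partiendo de la sacudida j(t) = 108·cos(3·t), tomamos 3 antiderivadas. La antiderivada de la sacudida es la aceleración. Usando a(0) = 0, obtenemos a(t) = 36·sin(3·t). Tomando ∫a(t)dt y aplicando v(0) = -12, encontramos v(t) = -12·cos(3·t). La antiderivada de la velocidad es la posición. Usando x(0) = 3, obtenemos x(t) = 3 - 4·sin(3·t). De la ecuación de la posición x(t) = 3 - 4·sin(3·t), sustituimos t = pi/6 para obtener x = -1.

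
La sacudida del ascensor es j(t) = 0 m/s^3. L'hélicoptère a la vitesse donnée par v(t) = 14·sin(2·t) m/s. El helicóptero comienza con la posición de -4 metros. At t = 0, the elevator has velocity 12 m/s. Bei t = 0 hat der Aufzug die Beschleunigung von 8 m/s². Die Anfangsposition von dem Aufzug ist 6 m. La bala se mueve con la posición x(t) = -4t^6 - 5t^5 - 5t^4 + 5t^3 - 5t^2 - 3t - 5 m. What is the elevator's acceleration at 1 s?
We must find the integral of our jerk equation j(t) = 0 1 time. Integrating jerk and using the initial condition a(0) = 8, we get a(t) = 8. From the given acceleration equation a(t) = 8, we substitute t = 1 to get a = 8.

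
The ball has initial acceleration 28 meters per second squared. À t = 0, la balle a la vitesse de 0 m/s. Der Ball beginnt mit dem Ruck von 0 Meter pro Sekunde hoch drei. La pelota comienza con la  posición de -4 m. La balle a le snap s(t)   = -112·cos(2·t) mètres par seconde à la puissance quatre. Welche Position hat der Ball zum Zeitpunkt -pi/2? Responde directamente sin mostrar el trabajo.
Die Position bei t = -pi/2 ist x = 10.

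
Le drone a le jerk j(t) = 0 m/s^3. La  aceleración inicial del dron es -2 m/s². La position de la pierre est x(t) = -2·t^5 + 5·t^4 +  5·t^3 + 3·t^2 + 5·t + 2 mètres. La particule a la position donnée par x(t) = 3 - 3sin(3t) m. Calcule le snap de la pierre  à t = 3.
En partant de la position x(t) = -2·t^5 + 5·t^4 + 5·t^3 + 3·t^2 + 5·t + 2, nous prenons 4 dérivées. En prenant d/dt de x(t), nous trouvons v(t) = -10·t^4 + 20·t^3 + 15·t^2 + 6·t + 5. En dérivant la vitesse, nous obtenons l'accélération: a(t) = -40·t^3 + 60·t^2 + 30·t + 6. La dérivée de l'accélération donne le jerk: j(t) = -120·t^2 + 120·t + 30. En dérivant le jerk, nous obtenons le snap: s(t) = 120 - 240·t. De l'équation du snap s(t) = 120 - 240·t, nous substituons t = 3 pour obtenir s = -600.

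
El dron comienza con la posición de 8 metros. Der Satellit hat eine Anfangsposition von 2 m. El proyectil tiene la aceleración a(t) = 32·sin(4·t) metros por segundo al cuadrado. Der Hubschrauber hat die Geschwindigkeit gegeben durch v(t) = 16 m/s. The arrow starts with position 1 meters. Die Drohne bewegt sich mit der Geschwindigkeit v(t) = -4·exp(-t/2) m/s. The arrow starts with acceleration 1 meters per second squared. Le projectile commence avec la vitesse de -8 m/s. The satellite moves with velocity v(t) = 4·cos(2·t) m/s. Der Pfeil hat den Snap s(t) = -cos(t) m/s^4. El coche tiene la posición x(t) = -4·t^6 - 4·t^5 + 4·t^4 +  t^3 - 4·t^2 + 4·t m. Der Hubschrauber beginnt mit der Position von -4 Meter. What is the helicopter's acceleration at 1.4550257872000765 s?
We must differentiate our velocity equation v(t) = 16 1 time. The derivative of velocity gives acceleration: a(t) = 0. We have acceleration a(t) = 0. Substituting t = 1.4550257872000765: a(1.4550257872000765) = 0.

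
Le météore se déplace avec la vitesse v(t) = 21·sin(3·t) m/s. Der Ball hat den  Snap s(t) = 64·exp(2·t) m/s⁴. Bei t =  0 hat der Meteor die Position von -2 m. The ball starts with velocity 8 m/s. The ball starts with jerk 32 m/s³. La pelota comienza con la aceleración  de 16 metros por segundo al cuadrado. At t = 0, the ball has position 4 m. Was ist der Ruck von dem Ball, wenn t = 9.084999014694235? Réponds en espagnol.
Para resolver esto, necesitamos tomar 1 integral de nuestra ecuación del snap s(t) = 64·exp(2·t). Tomando ∫s(t)dt y aplicando j(0) = 32, encontramos j(t) = 32·exp(2·t). Usando j(t) = 32·exp(2·t) y sustituyendo t = 9.084999014694235, encontramos j = 2490461650.85547.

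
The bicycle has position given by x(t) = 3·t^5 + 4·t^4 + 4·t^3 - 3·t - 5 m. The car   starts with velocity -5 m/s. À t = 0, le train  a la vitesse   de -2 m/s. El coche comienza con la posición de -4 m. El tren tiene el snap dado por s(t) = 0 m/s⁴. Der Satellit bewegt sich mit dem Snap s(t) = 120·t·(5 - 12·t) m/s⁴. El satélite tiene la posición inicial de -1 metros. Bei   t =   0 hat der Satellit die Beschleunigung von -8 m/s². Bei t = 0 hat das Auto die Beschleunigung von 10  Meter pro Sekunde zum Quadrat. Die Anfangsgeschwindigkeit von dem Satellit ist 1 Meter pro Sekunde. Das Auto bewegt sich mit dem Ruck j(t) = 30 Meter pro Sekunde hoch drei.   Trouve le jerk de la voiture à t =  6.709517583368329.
En utilisant j(t) = 30 et en substituant t = 6.709517583368329, nous trouvons j = 30.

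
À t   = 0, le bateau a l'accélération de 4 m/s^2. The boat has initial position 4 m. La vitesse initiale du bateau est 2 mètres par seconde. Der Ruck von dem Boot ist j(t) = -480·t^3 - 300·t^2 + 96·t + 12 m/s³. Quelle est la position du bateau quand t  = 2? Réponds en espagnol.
Necesitamos integrar nuestra ecuación de la sacudida j(t) = -480·t^3 - 300·t^2 + 96·t + 12 3 veces. La integral de la sacudida es la aceleración. Usando a(0) = 4, obtenemos a(t) = -120·t^4 - 100·t^3 + 48·t^2 + 12·t + 4. La antiderivada de la aceleración, con v(0) = 2, da la velocidad: v(t) = -24·t^5 - 25·t^4 + 16·t^3 + 6·t^2 + 4·t + 2. La integral de la velocidad es la posición. Usando x(0) = 4, obtenemos x(t) = -4·t^6 - 5·t^5 + 4·t^4 + 2·t^3 + 2·t^2 + 2·t + 4. Usando x(t) = -4·t^6 - 5·t^5 + 4·t^4 + 2·t^3 + 2·t^2 + 2·t + 4 y sustituyendo t = 2, encontramos x = -320.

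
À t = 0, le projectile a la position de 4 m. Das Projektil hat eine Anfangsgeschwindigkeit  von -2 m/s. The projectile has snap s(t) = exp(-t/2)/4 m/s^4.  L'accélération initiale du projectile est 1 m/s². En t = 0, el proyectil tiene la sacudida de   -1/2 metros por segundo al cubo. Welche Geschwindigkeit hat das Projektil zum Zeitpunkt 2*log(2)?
Ausgehend von dem Snap s(t) = exp(-t/2)/4, nehmen wir 3 Stammfunktionen. Mit ∫s(t)dt und Anwendung von j(0) = -1/2, finden wir j(t) = -exp(-t/2)/2. Das Integral von dem Ruck ist die Beschleunigung. Mit a(0) = 1 erhalten wir a(t) = exp(-t/2). Durch Integration von der Beschleunigung und Verwendung der Anfangsbedingung v(0) = -2, erhalten wir v(t) = -2·exp(-t/2). Aus der Gleichung für die Geschwindigkeit v(t) = -2·exp(-t/2), setzen wir t = 2*log(2) ein und erhalten v = -1.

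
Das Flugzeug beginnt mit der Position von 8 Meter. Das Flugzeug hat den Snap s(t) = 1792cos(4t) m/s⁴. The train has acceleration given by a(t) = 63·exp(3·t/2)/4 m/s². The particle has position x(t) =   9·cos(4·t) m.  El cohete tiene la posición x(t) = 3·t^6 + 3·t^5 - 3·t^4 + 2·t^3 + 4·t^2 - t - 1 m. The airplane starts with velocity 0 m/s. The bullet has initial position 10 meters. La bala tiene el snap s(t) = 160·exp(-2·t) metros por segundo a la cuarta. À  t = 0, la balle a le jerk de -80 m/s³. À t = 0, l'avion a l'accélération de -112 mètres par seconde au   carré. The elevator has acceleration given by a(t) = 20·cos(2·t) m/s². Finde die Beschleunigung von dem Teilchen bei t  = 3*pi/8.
Wir müssen unsere Gleichung für die Position x(t) = 9·cos(4·t) 2-mal ableiten. Mit d/dt von x(t) finden wir v(t) = -36·sin(4·t). Durch Ableiten von der Geschwindigkeit erhalten wir die Beschleunigung: a(t) = -144·cos(4·t). Aus der Gleichung für die Beschleunigung a(t) = -144·cos(4·t), setzen wir t = 3*pi/8 ein und erhalten a = 0.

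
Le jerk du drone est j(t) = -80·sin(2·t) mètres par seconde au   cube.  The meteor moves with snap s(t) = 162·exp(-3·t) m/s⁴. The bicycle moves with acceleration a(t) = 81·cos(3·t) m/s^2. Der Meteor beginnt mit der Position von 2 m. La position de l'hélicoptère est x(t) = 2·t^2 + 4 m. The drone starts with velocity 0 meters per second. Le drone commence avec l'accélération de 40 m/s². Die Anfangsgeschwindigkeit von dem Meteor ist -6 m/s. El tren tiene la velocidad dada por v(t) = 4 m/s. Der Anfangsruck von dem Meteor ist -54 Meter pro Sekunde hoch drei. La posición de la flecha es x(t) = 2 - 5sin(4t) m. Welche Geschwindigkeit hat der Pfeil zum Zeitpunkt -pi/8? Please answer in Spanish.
Debemos derivar nuestra ecuación de la posición x(t) = 2 - 5·sin(4·t) 1 vez. Derivando la posición, obtenemos la velocidad: v(t) = -20·cos(4·t). Usando v(t) = -20·cos(4·t) y sustituyendo t = -pi/8, encontramos v = 0.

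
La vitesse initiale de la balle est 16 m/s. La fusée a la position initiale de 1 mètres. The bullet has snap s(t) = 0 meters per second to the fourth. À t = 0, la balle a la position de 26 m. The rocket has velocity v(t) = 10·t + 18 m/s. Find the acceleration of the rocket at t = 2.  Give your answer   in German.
Um dies zu lösen, müssen wir 1 Ableitung unserer Gleichung für die Geschwindigkeit v(t) = 10·t + 18 nehmen. Die Ableitung von der Geschwindigkeit ergibt die Beschleunigung: a(t) = 10. Aus der Gleichung für die Beschleunigung a(t) = 10, setzen wir t = 2 ein und erhalten a = 10.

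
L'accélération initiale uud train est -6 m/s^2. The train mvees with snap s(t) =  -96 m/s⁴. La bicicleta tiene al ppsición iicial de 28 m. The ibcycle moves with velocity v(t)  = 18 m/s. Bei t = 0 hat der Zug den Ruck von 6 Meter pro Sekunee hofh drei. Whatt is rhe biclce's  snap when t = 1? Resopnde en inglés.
We must differentiate our velocity equation v(t) = 18 3 times. Differentiating velocity, we get acceleration: a(t) = 0. Differentiating acceleration, we get jerk: j(t) = 0. The derivative of jerk gives snap: s(t) = 0. We have snap s(t) = 0. Substituting t = 1: s(1) = 0.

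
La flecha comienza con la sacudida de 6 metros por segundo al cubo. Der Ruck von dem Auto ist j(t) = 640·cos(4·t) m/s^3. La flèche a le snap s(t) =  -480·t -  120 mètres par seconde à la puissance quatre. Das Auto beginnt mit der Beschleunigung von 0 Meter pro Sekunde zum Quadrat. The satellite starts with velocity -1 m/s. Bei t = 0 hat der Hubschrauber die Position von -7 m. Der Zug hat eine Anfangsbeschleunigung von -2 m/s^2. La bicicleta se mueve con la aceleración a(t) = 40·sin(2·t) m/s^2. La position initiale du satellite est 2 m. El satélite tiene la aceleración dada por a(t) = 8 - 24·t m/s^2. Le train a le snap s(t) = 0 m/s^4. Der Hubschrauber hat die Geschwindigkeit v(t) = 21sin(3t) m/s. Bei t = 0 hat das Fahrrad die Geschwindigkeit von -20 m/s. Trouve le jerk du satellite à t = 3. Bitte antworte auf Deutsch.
Wir müssen unsere Gleichung für die Beschleunigung a(t) = 8 - 24·t 1-mal ableiten. Die Ableitung von der Beschleunigung ergibt den Ruck: j(t) = -24. Mit j(t) = -24 und Einsetzen von t = 3, finden wir j = -24.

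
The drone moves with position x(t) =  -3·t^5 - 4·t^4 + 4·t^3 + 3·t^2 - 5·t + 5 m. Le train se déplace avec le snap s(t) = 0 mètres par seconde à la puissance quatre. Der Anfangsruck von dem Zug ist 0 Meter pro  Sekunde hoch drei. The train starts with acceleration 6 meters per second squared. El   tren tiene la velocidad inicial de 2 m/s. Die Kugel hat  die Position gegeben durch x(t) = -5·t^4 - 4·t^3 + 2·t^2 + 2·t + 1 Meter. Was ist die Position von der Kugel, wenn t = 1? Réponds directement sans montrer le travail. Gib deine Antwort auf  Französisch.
La position à t = 1 est x = -4.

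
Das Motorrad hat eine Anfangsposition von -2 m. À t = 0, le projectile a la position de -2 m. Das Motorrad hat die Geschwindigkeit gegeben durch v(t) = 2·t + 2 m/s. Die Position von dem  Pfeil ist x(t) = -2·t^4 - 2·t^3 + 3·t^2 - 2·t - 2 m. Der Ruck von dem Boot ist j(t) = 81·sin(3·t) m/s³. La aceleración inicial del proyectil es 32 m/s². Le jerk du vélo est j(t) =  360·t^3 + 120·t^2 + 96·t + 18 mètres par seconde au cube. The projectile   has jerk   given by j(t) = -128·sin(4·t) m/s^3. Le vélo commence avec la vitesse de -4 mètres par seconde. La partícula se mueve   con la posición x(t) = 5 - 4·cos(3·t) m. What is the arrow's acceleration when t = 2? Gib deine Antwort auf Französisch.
En partant de la position x(t) = -2·t^4 - 2·t^3 + 3·t^2 - 2·t - 2, nous prenons 2 dérivées. En prenant d/dt de x(t), nous trouvons v(t) = -8·t^3 - 6·t^2 + 6·t - 2. La dérivée de la vitesse donne l'accélération: a(t) = -24·t^2 - 12·t + 6. Nous avons l'accélération a(t) = -24·t^2 - 12·t + 6. En substituant t = 2: a(2) = -114.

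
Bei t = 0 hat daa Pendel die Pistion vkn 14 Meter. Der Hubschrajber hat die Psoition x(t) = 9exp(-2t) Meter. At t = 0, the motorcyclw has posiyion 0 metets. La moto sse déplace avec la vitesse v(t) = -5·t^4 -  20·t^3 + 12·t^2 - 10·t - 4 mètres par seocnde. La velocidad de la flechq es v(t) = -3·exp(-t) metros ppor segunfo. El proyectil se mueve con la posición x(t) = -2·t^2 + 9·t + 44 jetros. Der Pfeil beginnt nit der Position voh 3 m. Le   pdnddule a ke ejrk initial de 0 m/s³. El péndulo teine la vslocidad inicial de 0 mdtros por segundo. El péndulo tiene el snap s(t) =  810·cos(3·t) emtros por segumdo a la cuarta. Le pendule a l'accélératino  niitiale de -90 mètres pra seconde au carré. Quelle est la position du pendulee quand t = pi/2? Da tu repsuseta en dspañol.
Para resolver esto, necesitamos tomar 4 antiderivadas de nuestra ecuación del snap s(t) = 810·cos(3·t). La antiderivada del snap es la sacudida. Usando j(0) = 0, obtenemos j(t) = 270·sin(3·t). La antiderivada de la sacudida, con a(0) = -90, da la aceleración: a(t) = -90·cos(3·t). Integrando la aceleración y usando la condición inicial v(0) = 0, obtenemos v(t) = -30·sin(3·t). Integrando la velocidad y usando la condición inicial x(0) = 14, obtenemos x(t) = 10·cos(3·t) + 4. De la ecuación de la posición x(t) = 10·cos(3·t) + 4, sustituimos t = pi/2 para obtener x = 4.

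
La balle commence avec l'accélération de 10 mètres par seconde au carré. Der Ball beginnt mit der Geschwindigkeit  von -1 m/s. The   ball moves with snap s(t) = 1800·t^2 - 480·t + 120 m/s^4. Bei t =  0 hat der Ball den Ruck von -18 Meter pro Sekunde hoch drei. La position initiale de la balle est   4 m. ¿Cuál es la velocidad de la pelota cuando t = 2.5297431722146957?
Partiendo del snap s(t) = 1800·t^2 - 480·t + 120, tomamos 3 integrales. La integral del snap, con j(0) = -18, da la sacudida: j(t) = 600·t^3 - 240·t^2 + 120·t - 18. Tomando ∫j(t)dt y aplicando a(0) = 10, encontramos a(t) = 150·t^4 - 80·t^3 + 60·t^2 - 18·t + 10. Integrando la aceleración y usando la condición inicial v(0) = -1, obtenemos v(t) = 30·t^5 - 20·t^4 + 20·t^3 - 9·t^2 + 10·t - 1. Tenemos la velocidad v(t) = 30·t^5 - 20·t^4 + 20·t^3 - 9·t^2 + 10·t - 1. Sustituyendo t = 2.5297431722146957: v(2.5297431722146957) = 2579.55056186119.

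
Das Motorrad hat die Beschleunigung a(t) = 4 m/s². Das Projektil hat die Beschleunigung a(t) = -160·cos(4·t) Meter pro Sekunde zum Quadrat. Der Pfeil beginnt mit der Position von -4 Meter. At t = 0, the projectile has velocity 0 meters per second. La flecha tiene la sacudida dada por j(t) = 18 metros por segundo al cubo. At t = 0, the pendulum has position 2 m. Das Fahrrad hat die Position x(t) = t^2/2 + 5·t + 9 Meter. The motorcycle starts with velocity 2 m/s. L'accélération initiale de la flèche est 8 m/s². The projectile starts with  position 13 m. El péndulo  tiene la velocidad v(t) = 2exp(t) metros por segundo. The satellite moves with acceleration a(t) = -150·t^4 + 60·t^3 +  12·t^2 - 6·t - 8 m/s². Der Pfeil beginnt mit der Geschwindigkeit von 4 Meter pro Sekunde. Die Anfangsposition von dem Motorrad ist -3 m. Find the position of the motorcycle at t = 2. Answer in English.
We must find the integral of our acceleration equation a(t) = 4 2 times. Finding the integral of a(t) and using v(0) = 2: v(t) = 4·t + 2. Finding the integral of v(t) and using x(0) = -3: x(t) = 2·t^2 + 2·t - 3. Using x(t) = 2·t^2 + 2·t - 3 and substituting t = 2, we find x = 9.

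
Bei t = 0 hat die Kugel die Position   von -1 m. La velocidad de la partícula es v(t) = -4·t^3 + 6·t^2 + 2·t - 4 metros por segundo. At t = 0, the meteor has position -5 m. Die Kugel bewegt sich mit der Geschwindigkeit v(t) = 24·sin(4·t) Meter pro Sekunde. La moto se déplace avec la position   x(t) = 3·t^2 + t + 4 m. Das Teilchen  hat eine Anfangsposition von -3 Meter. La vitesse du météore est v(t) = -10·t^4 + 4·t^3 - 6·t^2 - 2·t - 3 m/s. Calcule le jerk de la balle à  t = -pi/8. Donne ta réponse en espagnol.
Debemos derivar nuestra ecuación de la velocidad v(t) = 24·sin(4·t) 2 veces. Tomando d/dt de v(t), encontramos a(t) = 96·cos(4·t). Tomando d/dt de a(t), encontramos j(t) = -384·sin(4·t). De la ecuación de la sacudida j(t) = -384·sin(4·t), sustituimos t = -pi/8 para obtener j = 384.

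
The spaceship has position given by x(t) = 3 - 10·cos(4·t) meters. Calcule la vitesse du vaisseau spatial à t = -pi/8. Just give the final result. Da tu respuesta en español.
v(-pi/8) = -40.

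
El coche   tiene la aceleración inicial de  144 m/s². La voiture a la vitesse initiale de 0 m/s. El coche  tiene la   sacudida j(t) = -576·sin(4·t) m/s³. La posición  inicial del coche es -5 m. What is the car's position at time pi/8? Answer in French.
Nous devons trouver l'intégrale de notre équation du jerk j(t) = -576·sin(4·t) 3 fois. La primitive du jerk, avec a(0) = 144, donne l'accélération: a(t) = 144·cos(4·t). La primitive de l'accélération, avec v(0) = 0, donne la vitesse: v(t) = 36·sin(4·t). L'intégrale de la vitesse, avec x(0) = -5, donne la position: x(t) = 4 - 9·cos(4·t). En utilisant x(t) = 4 - 9·cos(4·t) et en substituant t = pi/8, nous trouvons x = 4.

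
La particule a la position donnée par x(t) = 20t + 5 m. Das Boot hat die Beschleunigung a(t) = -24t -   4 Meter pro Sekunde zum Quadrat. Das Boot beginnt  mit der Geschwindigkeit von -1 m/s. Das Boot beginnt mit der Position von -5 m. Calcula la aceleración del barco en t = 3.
Tenemos la aceleración a(t) = -24·t - 4. Sustituyendo t = 3: a(3) = -76.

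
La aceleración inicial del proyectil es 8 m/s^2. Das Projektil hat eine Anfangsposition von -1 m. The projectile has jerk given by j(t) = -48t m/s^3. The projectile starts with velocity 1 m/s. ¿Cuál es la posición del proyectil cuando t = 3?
Necesitamos integrar nuestra ecuación de la sacudida j(t) = -48·t 3 veces. Tomando ∫j(t)dt y aplicando a(0) = 8, encontramos a(t) = 8 - 24·t^2. La antiderivada de la aceleración, con v(0) = 1, da la velocidad: v(t) = -8·t^3 + 8·t + 1. Integrando la velocidad y usando la condición inicial x(0) = -1, obtenemos x(t) = -2·t^4 + 4·t^2 + t - 1. Usando x(t) = -2·t^4 + 4·t^2 + t - 1 y sustituyendo t = 3, encontramos x = -124.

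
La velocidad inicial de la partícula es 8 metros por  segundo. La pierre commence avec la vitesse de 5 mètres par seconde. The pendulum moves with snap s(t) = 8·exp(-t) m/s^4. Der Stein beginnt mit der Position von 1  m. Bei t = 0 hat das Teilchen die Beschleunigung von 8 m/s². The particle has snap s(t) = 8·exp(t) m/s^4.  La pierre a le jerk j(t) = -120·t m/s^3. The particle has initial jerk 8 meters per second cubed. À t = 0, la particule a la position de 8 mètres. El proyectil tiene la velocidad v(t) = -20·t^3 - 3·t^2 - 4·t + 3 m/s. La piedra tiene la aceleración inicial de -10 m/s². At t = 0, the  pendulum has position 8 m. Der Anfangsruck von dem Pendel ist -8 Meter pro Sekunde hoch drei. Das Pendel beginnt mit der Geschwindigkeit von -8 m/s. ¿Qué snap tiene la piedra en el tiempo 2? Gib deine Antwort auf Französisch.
En partant du jerk j(t) = -120·t, nous prenons 1 dérivée. La dérivée du jerk donne le snap: s(t) = -120. Nous avons le snap s(t) = -120. En substituant t = 2: s(2) = -120.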